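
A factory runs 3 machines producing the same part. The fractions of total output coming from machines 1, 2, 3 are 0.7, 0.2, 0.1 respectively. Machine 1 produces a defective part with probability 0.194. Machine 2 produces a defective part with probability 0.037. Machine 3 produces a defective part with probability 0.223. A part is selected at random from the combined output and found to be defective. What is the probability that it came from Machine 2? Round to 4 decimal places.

P(defective|M1) = 0.194; P(defective|M2) = 0.037; P(defective|M3) = 0.223.
Prior × likelihood for each source: 0.7·0.194=0.1358, 0.2·0.037=0.007400, 0.1·0.223=0.02230. Summing gives P(defective) = 0.16550.
P(Machine 2 | defective) = 0.007400 / 0.16550 = 0.0447.

Posterior probability ≈ 0.0447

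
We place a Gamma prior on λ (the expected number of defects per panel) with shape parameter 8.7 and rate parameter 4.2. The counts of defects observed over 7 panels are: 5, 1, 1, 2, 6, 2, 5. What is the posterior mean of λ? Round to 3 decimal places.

Total count ∑xᵢ = 22 over n = 7 panels.
Gamma is conjugate to the Poisson likelihood: posterior is Gamma(shape = 8.7+22 = 30.7, rate = 4.2+7 = 11.2).
E[λ | data] = 30.7/11.2 = 2.741.

Posterior mean ≈ 2.741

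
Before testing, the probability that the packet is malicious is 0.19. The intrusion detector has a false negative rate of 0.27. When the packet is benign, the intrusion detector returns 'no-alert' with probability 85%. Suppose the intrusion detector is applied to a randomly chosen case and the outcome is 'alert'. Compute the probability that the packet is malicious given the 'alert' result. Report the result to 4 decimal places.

Let H be the event that the packet is malicious. P(H) = 0.19, so P(¬H) = 0.81. With E the 'alert' result, P(E|H) = 0.73 and P(E|¬H) = 0.15.
P(E) = 0.73·0.19 + 0.15·0.81 = 0.13870 + 0.12150 = 0.26020.
By Bayes' theorem, P(H|E) = 0.13870 / 0.26020 = 0.5331.

P(H | E) ≈ 0.5331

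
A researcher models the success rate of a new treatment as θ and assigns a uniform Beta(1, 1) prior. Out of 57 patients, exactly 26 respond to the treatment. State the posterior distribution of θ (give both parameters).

Posterior: Beta(27, 32)

Observing 26 successes and 31 failures updates Beta(1, 1) by adding the success and failure counts to the two shape parameters: α = 1+26 = 27, β = 1+31 = 32.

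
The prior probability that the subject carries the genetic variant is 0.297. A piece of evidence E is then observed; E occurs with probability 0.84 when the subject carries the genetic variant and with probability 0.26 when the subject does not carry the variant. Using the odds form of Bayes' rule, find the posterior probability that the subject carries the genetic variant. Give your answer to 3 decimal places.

Prior odds = 0.297/(1−0.297) = 0.42248.
Likelihood ratio for E = 0.84/0.26 = 3.2308.
Posterior odds = prior odds × LR = 1.3649.
Posterior probability = odds/(1+odds) = 1.3649/2.3649 = 0.577.

Posterior probability ≈ 0.577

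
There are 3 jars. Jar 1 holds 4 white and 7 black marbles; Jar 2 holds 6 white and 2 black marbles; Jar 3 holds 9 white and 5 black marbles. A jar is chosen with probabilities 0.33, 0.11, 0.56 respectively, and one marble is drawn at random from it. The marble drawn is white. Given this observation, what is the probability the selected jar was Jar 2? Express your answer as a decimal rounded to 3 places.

Posterior probability ≈ 0.147

P(white|Jar 1) = 0.3636; P(white|Jar 2) = 0.75; P(white|Jar 3) = 0.6429.
Prior × likelihood for each source: 0.33·0.3636=0.1200, 0.11·0.75=0.08250, 0.56·0.6429=0.3600. Summing gives P(white) = 0.56250.
P(Jar 2 | white) = 0.08250 / 0.56250 = 0.147.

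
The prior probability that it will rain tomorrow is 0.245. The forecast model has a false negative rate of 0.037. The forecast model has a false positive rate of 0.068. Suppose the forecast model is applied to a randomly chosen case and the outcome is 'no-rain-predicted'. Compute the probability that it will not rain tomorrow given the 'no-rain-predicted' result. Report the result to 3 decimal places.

P(¬H | E) ≈ 0.987

Let H be the event that it will rain tomorrow. P(H) = 0.245, so P(¬H) = 0.755. With E the 'no-rain-predicted' result, P(E|H) = 0.037 and P(E|¬H) = 0.932.
P(E) = 0.037·0.245 + 0.932·0.755 = 0.0090650 + 0.70366 = 0.71273.
By Bayes' theorem, P(H|E) = 0.0090650 / 0.71273 = 0.013. Hence P(¬H|E) = 1 − 0.013 = 0.987.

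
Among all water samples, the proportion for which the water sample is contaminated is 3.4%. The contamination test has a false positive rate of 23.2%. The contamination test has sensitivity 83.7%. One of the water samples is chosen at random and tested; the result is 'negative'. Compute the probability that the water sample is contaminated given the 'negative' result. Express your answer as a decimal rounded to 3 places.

Write H for 'the water sample is contaminated'. Prior odds H:¬H = 0.034/0.966 = 0.035197. For the 'negative' outcome, the likelihood ratio is 0.163/0.768 = 0.21224.
Posterior odds = 0.035197 × 0.21224 = 0.0074701, so P(H|E) = 0.0074701/(1+0.0074701) = 0.007.

P(H | E) ≈ 0.007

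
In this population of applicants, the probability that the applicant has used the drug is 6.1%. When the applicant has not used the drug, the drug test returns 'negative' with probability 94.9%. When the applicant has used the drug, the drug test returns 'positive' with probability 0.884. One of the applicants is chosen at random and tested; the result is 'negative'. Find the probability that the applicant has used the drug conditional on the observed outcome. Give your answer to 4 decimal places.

P(H | E) ≈ 0.0079

Let H be the event that the applicant has used the drug. P(H) = 0.061, so P(¬H) = 0.939. With E the 'negative' result, P(E|H) = 0.116 and P(E|¬H) = 0.949.
P(E) = 0.116·0.061 + 0.949·0.939 = 0.0070760 + 0.89111 = 0.89819.
By Bayes' theorem, P(H|E) = 0.0070760 / 0.89819 = 0.0079.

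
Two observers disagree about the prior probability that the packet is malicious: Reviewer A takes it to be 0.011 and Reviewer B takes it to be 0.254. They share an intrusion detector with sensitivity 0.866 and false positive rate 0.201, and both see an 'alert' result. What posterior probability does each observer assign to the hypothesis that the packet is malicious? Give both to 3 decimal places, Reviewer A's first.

P('+'|H) = 0.866, P('+'|¬H) = 0.201.
Reviewer A: numerator 0.866·0.011 = 0.0095260; evidence = 0.0095260+0.201·0.989 = 0.20832; posterior = 0.046.
Reviewer B: numerator 0.866·0.254 = 0.21996; evidence = 0.21996+0.201·0.746 = 0.36991; posterior = 0.595.

Reviewer A: 0.046; Reviewer B: 0.595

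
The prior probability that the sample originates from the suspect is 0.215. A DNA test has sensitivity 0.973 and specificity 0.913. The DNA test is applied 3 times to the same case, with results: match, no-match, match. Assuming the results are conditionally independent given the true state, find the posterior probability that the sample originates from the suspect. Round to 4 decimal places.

Posterior P(H) ≈ 0.5033

With H the event that the sample originates from the suspect, the joint likelihood of the observed sequence is P(data|H) = 0.973·0.027·0.973 = 0.025562 and P(data|¬H) = 0.087·0.913·0.087 = 0.0069105.
Bayes: P(H|data) = 0.215·0.025562 / (0.215·0.025562 + 0.785·0.0069105) = 0.0054958/0.010921 = 0.5033.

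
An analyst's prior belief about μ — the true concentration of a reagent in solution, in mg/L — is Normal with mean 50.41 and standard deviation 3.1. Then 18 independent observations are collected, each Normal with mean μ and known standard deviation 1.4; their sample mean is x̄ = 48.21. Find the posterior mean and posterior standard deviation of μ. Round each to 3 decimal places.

Prior precision 1/τ₀² = 1/3.1² = 0.104058; data precision n/σ² = 18/1.4² = 9.18367.
Posterior precision = 0.104058 + 9.18367 = 9.28773, giving posterior SD = 1/√9.28773 = 0.328.
Posterior mean = (0.104058·50.41 + 9.18367·48.21) / 9.28773 = 48.235.

Posterior mean ≈ 48.235; posterior SD ≈ 0.328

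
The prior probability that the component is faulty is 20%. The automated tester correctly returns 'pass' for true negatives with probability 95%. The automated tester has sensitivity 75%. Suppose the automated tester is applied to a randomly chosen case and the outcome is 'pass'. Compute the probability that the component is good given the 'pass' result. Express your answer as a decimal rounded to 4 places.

Let H be the event that the component is faulty. P(H) = 0.2, so P(¬H) = 0.8. With E the 'pass' result, P(E|H) = 0.25 and P(E|¬H) = 0.95.
P(E) = 0.25·0.2 + 0.95·0.8 = 0.050000 + 0.76000 = 0.81000.
By Bayes' theorem, P(H|E) = 0.050000 / 0.81000 = 0.0617. Hence P(¬H|E) = 1 − 0.0617 = 0.9383.

P(¬H | E) ≈ 0.9383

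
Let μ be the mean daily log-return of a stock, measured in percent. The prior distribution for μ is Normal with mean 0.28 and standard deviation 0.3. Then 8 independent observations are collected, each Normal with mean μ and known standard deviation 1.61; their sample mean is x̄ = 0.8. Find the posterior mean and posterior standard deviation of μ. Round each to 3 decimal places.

Posterior mean ≈ 0.393; posterior SD ≈ 0.265

Prior precision 1/τ₀² = 1/0.3² = 11.1111; data precision n/σ² = 8/1.61² = 3.08630.
Posterior precision = 11.1111 + 3.08630 = 14.1974, giving posterior SD = 1/√14.1974 = 0.265.
Posterior mean = (11.1111·0.28 + 3.08630·0.8) / 14.1974 = 0.393.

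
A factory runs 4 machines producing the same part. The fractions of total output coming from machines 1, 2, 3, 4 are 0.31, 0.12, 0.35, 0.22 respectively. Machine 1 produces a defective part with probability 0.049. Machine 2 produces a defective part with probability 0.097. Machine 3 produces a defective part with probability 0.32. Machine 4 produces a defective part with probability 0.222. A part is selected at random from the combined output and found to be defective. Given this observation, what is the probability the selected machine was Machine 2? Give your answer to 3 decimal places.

P(defective|M1) = 0.049; P(defective|M2) = 0.097; P(defective|M3) = 0.32; P(defective|M4) = 0.222.
Prior × likelihood for each source: 0.31·0.049=0.01519, 0.12·0.097=0.01164, 0.35·0.32=0.1120, 0.22·0.222=0.04884. Summing gives P(defective) = 0.18767.
P(Machine 2 | defective) = 0.01164 / 0.18767 = 0.062.

Posterior probability ≈ 0.062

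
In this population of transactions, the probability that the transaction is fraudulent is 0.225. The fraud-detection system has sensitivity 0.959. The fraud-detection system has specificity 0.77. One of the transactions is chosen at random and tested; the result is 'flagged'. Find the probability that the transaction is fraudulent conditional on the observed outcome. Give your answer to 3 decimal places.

Let H be the event that the transaction is fraudulent. P(H) = 0.225, so P(¬H) = 0.775. With E the 'flagged' result, P(E|H) = 0.959 and P(E|¬H) = 0.23.
P(E) = 0.959·0.225 + 0.23·0.775 = 0.21577 + 0.17825 = 0.39403.
By Bayes' theorem, P(H|E) = 0.21577 / 0.39403 = 0.548.

P(H | E) ≈ 0.548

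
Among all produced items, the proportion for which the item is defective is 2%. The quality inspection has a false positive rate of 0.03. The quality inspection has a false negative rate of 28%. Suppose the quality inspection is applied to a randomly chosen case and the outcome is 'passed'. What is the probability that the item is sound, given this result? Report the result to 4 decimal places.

P(¬H | E) ≈ 0.9941

Write H for 'the item is defective'. Prior odds H:¬H = 0.02/0.98 = 0.020408. For the 'passed' outcome, the likelihood ratio is 0.28/0.97 = 0.28866.
Posterior odds = 0.020408 × 0.28866 = 0.0058910, so P(H|E) = 0.0058910/(1+0.0058910) = 0.0059. Then P(¬H|E) = 1 − 0.0059 = 0.9941.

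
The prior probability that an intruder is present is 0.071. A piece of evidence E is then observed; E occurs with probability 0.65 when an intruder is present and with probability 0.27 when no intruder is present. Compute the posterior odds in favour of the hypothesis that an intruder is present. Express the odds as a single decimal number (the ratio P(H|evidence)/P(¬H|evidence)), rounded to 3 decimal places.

Posterior odds ≈ 0.184

Prior odds = 0.071/(1−0.071) = 0.076426.
Likelihood ratio for E = 0.65/0.27 = 2.4074.
Posterior odds = prior odds × LR = 0.18399.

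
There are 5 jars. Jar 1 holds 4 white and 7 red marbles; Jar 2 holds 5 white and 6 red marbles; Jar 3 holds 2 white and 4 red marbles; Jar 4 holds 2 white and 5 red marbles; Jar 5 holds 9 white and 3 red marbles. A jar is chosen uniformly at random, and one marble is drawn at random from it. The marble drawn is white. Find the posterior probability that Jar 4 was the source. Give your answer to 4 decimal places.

Posterior probability ≈ 0.1306

P(white|Jar 1) = 0.3636; P(white|Jar 2) = 0.4545; P(white|Jar 3) = 0.3333; P(white|Jar 4) = 0.2857; P(white|Jar 5) = 0.75.
Prior × likelihood for each source: 0.2·0.3636=0.07273, 0.2·0.4545=0.09091, 0.2·0.3333=0.06667, 0.2·0.2857=0.05714, 0.2·0.75=0.1500. Summing gives P(white) = 0.43745.
P(Jar 4 | white) = 0.05714 / 0.43745 = 0.1306.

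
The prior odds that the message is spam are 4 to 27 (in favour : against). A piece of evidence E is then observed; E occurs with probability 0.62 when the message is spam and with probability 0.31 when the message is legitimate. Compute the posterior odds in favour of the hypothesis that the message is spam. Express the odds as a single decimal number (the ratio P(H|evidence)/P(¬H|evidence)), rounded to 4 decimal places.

Prior odds = 4/27 = 0.14815.
Likelihood ratio for E = 0.62/0.31 = 2.0000.
Posterior odds = prior odds × LR = 0.29630.

Posterior odds ≈ 0.2963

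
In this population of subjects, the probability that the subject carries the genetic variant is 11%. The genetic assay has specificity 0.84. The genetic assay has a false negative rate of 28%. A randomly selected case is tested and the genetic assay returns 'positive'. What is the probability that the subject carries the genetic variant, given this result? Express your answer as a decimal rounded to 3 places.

P(H | E) ≈ 0.357

Write H for 'the subject carries the genetic variant'. Prior odds H:¬H = 0.11/0.89 = 0.12360. For the 'positive' outcome, the likelihood ratio is 0.72/0.16 = 4.5000.
Posterior odds = 0.12360 × 4.5000 = 0.55618, so P(H|E) = 0.55618/(1+0.55618) = 0.357.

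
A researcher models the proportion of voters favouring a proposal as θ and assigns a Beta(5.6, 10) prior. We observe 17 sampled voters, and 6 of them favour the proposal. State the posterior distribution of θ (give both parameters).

Posterior: Beta(11.6, 21)

Observing 6 successes and 11 failures updates Beta(5.6, 10) by adding the success and failure counts to the two shape parameters: α = 5.6+6 = 11.6, β = 10+11 = 21.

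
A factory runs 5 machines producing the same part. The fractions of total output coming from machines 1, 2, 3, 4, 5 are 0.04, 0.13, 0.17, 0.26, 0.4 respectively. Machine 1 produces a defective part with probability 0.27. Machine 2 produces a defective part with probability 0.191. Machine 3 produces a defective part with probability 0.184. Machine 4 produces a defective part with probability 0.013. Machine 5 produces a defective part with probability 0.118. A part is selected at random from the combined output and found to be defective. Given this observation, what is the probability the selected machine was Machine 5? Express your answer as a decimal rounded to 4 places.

P(defective|M1) = 0.27; P(defective|M2) = 0.191; P(defective|M3) = 0.184; P(defective|M4) = 0.013; P(defective|M5) = 0.118.
Prior × likelihood for each source: 0.04·0.27=0.01080, 0.13·0.191=0.02483, 0.17·0.184=0.03128, 0.26·0.013=0.003380, 0.4·0.118=0.04720. Summing gives P(defective) = 0.11749.
P(Machine 5 | defective) = 0.04720 / 0.11749 = 0.4017.

Posterior probability ≈ 0.4017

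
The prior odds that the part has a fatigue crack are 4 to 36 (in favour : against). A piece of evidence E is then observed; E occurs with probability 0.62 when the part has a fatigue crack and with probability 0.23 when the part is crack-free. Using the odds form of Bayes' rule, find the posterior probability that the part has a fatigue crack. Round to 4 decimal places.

Prior odds = 4/36 = 0.11111. In log-odds, ln(0.11111) = -2.1972.
Add log likelihood ratio: ln(2.6957) = 0.99164.
Posterior log-odds = -1.2056, so posterior odds = exp(-1.2056) = 0.29952. Converting, P(H|E) = 0.29952/1.2995 = 0.2305.

Posterior probability ≈ 0.2305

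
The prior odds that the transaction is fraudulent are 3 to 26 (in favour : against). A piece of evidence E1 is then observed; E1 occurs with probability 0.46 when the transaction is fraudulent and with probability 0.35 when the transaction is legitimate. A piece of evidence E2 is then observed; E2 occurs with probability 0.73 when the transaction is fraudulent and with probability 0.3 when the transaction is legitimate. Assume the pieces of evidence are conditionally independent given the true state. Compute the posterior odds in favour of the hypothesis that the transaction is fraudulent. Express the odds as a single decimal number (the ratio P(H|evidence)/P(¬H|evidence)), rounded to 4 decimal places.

Posterior odds ≈ 0.3690

Prior odds = 3/26 = 0.11538. In log-odds, ln(0.11538) = -2.1595.
Add log likelihood ratios: ln(1.3143) + ln(2.4333) = 1.1626.
Posterior log-odds = -0.99693, so posterior odds = exp(-0.99693) = 0.36901.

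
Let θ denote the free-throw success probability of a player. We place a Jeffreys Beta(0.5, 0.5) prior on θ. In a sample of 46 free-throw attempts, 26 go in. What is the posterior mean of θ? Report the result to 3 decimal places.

Posterior mean ≈ 0.564

Observing 26 successes and 20 failures updates Beta(0.5, 0.5) by adding the success and failure counts to the two shape parameters: α = 0.5+26 = 26.5, β = 0.5+20 = 20.5.
E[θ | data] = 26.5/(26.5+20.5) = 0.564.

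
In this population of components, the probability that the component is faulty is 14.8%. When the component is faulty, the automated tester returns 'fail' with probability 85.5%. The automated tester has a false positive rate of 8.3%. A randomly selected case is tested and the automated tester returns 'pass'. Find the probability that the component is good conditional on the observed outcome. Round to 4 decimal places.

P(¬H | E) ≈ 0.9733

Write H for 'the component is faulty'. Prior odds H:¬H = 0.148/0.852 = 0.17371. For the 'pass' outcome, the likelihood ratio is 0.145/0.917 = 0.15812.
Posterior odds = 0.17371 × 0.15812 = 0.027468, so P(H|E) = 0.027468/(1+0.027468) = 0.0267. Then P(¬H|E) = 1 − 0.0267 = 0.9733.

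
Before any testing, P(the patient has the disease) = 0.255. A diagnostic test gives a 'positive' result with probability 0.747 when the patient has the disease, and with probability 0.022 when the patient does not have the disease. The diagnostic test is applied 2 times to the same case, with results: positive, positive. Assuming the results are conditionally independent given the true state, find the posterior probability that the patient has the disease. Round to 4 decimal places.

Let H be the event that the patient has the disease; start with P(H) = 0.255. P('positive'|H) = 0.747, P('positive'|¬H) = 0.022.
Update on result 1 ('positive'): P(H) ← 0.747·0.2550 / (0.747·0.2550 + 0.022·0.7450) = 0.19049/0.20688 = 0.9208.
Update on result 2 ('positive'): P(H) ← 0.747·0.9208 / (0.747·0.9208 + 0.022·0.0792) = 0.68782/0.68956 = 0.9975.

Posterior P(H) ≈ 0.9975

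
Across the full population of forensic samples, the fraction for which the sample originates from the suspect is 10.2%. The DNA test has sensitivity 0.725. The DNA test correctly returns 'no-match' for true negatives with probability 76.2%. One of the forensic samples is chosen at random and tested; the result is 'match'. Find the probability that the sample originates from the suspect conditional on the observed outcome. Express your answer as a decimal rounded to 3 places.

P(H | E) ≈ 0.257

Let H be the event that the sample originates from the suspect. P(H) = 0.102, so P(¬H) = 0.898. With E the 'match' result, P(E|H) = 0.725 and P(E|¬H) = 0.238.
P(E) = 0.725·0.102 + 0.238·0.898 = 0.073950 + 0.21372 = 0.28767.
By Bayes' theorem, P(H|E) = 0.073950 / 0.28767 = 0.257.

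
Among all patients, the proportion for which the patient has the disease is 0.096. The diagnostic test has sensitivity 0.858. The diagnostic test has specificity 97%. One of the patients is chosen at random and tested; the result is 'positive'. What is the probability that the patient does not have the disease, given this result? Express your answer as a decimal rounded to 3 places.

P(¬H | E) ≈ 0.248

Write H for 'the patient has the disease'. Prior odds H:¬H = 0.096/0.904 = 0.10619. For the 'positive' outcome, the likelihood ratio is 0.858/0.03 = 28.600.
Posterior odds = 0.10619 × 28.600 = 3.0372, so P(H|E) = 3.0372/(1+3.0372) = 0.752. Then P(¬H|E) = 1 − 0.752 = 0.248.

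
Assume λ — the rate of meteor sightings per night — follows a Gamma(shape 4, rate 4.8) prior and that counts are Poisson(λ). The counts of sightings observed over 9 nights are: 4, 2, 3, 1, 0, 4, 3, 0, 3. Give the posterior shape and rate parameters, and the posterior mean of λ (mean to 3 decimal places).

Posterior: Gamma(shape=24, rate=13.8); mean ≈ 1.739

Total count ∑xᵢ = 20 over n = 9 nights.
Gamma is conjugate to the Poisson likelihood: posterior is Gamma(shape = 4+20 = 24, rate = 4.8+9 = 13.8).
E[λ | data] = 24/13.8 = 1.739.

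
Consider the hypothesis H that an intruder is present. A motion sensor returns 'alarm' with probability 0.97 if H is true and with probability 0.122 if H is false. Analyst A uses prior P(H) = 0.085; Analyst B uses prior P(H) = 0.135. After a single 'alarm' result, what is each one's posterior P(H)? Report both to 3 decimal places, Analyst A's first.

The likelihood ratio for an 'alarm' result is 0.97/0.122 = 7.9508.
Analyst A: prior odds 0.085/0.915 = 0.092896; posterior odds 0.73860; posterior probability 0.425.
Analyst B: prior odds 0.135/0.865 = 0.15607; posterior odds 1.2409; posterior probability 0.554.

Analyst A: 0.425; Analyst B: 0.554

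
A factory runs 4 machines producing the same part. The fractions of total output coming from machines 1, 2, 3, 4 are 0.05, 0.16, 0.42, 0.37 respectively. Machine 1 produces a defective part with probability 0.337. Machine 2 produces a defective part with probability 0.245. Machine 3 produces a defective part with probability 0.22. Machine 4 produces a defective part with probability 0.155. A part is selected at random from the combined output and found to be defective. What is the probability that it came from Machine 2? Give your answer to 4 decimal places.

P(defective|M1) = 0.337; P(defective|M2) = 0.245; P(defective|M3) = 0.22; P(defective|M4) = 0.155.
Prior × likelihood for each source: 0.05·0.337=0.01685, 0.16·0.245=0.03920, 0.42·0.22=0.09240, 0.37·0.155=0.05735. Summing gives P(defective) = 0.20580.
P(Machine 2 | defective) = 0.03920 / 0.20580 = 0.1905.

Posterior probability ≈ 0.1905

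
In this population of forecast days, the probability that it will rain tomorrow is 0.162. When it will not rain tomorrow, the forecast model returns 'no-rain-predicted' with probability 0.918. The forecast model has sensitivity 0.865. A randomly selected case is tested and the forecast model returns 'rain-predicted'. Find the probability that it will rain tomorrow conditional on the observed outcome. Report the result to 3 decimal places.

Write H for 'it will rain tomorrow'. Prior odds H:¬H = 0.162/0.838 = 0.19332. For the 'rain-predicted' outcome, the likelihood ratio is 0.865/0.082 = 10.549.
Posterior odds = 0.19332 × 10.549 = 2.0393, so P(H|E) = 2.0393/(1+2.0393) = 0.671.

P(H | E) ≈ 0.671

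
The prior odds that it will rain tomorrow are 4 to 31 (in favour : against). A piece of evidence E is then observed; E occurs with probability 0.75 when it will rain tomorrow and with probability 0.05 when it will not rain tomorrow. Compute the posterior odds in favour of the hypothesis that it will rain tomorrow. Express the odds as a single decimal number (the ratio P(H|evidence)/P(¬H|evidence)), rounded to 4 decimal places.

Posterior odds ≈ 1.9355

Prior odds = 4/31 = 0.12903. In log-odds, ln(0.12903) = -2.0477.
Add log likelihood ratio: ln(15.000) = 2.7081.
Posterior log-odds = 0.66036, so posterior odds = exp(0.66036) = 1.9355.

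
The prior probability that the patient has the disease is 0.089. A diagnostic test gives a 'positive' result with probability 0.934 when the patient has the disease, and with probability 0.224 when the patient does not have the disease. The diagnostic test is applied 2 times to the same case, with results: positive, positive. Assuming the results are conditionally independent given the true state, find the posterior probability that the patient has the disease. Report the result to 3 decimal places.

Posterior P(H) ≈ 0.629

With H the event that the patient has the disease, the joint likelihood of the observed sequence is P(data|H) = 0.934·0.934 = 0.87236 and P(data|¬H) = 0.224·0.224 = 0.050176.
Bayes: P(H|data) = 0.089·0.87236 / (0.089·0.87236 + 0.911·0.050176) = 0.077640/0.12335 = 0.6294.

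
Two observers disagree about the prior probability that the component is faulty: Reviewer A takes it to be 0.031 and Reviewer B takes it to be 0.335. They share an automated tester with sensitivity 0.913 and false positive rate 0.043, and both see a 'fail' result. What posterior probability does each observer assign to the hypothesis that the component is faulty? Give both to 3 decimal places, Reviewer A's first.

The likelihood ratio for a 'fail' result is 0.913/0.043 = 21.233.
Reviewer A: prior odds 0.031/0.969 = 0.031992; posterior odds 0.67927; posterior probability 0.405.
Reviewer B: prior odds 0.335/0.665 = 0.50376; posterior odds 10.696; posterior probability 0.915.

Reviewer A: 0.405; Reviewer B: 0.915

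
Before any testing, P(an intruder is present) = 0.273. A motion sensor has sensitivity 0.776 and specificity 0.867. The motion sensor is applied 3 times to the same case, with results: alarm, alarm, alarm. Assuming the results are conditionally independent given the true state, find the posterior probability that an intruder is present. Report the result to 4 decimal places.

Posterior P(H) ≈ 0.9868

With H the event that an intruder is present, the joint likelihood of the observed sequence is P(data|H) = 0.776·0.776·0.776 = 0.46729 and P(data|¬H) = 0.133·0.133·0.133 = 0.0023526.
Bayes: P(H|data) = 0.273·0.46729 / (0.273·0.46729 + 0.727·0.0023526) = 0.12757/0.12928 = 0.9868.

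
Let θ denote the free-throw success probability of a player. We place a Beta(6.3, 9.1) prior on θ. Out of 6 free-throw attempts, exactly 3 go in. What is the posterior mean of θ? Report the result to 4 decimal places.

Observing 3 successes and 3 failures updates Beta(6.3, 9.1) by adding the success and failure counts to the two shape parameters: α = 6.3+3 = 9.3, β = 9.1+3 = 12.1.
Posterior mean = α/(α+β) = 9.3/21.4 = 0.4346.

Posterior mean ≈ 0.4346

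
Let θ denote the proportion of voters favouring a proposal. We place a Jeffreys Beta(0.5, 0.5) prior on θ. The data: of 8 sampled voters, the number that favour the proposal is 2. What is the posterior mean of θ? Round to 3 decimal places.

The binomial likelihood is conjugate to the Beta prior: with 2 successes and 6 failures, the posterior is Beta(0.5+2, 0.5+6) = Beta(2.5, 6.5).
E[θ | data] = 2.5/(2.5+6.5) = 0.278.

Posterior mean ≈ 0.278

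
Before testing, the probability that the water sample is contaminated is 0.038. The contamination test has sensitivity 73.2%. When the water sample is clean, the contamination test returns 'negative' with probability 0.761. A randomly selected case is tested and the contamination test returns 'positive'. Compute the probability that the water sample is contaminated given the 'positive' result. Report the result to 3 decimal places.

P(H | E) ≈ 0.108

Let H be the event that the water sample is contaminated. P(H) = 0.038, so P(¬H) = 0.962. With E the 'positive' result, P(E|H) = 0.732 and P(E|¬H) = 0.239.
P(E) = 0.732·0.038 + 0.239·0.962 = 0.027816 + 0.22992 = 0.25773.
By Bayes' theorem, P(H|E) = 0.027816 / 0.25773 = 0.108.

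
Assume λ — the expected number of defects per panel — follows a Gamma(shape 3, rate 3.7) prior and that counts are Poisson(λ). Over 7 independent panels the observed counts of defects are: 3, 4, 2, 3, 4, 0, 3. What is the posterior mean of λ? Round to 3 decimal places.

Total count ∑xᵢ = 19 over n = 7 panels.
Gamma is conjugate to the Poisson likelihood: posterior is Gamma(shape = 3+19 = 22, rate = 3.7+7 = 10.7).
E[λ | data] = 22/10.7 = 2.056.

Posterior mean ≈ 2.056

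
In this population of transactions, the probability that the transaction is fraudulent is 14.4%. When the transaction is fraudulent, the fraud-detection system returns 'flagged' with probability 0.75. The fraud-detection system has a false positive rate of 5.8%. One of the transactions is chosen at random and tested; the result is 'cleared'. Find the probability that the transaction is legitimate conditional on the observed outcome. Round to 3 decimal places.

P(¬H | E) ≈ 0.957

Let H be the event that the transaction is fraudulent. P(H) = 0.144, so P(¬H) = 0.856. With E the 'cleared' result, P(E|H) = 0.25 and P(E|¬H) = 0.942.
P(E) = 0.25·0.144 + 0.942·0.856 = 0.036000 + 0.80635 = 0.84235.
By Bayes' theorem, P(H|E) = 0.036000 / 0.84235 = 0.043. Hence P(¬H|E) = 1 − 0.043 = 0.957.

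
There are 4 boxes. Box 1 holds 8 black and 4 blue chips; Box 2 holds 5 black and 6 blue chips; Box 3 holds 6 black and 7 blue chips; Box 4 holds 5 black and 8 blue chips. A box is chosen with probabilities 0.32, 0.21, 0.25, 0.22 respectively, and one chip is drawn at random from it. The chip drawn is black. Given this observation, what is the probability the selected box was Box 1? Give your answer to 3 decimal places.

Posterior probability ≈ 0.419

P(black|Box 1) = 0.6667; P(black|Box 2) = 0.4545; P(black|Box 3) = 0.4615; P(black|Box 4) = 0.3846.
Prior × likelihood for each source: 0.32·0.6667=0.2133, 0.21·0.4545=0.09545, 0.25·0.4615=0.1154, 0.22·0.3846=0.08462. Summing gives P(black) = 0.50879.
P(Box 1 | black) = 0.2133 / 0.50879 = 0.419.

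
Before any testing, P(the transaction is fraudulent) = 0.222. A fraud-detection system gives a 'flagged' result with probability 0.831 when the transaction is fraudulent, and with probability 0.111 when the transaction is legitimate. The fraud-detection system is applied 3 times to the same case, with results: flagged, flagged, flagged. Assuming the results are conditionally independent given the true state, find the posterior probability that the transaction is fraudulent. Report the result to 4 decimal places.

Posterior P(H) ≈ 0.9917

With H the event that the transaction is fraudulent, the joint likelihood of the observed sequence is P(data|H) = 0.831·0.831·0.831 = 0.57386 and P(data|¬H) = 0.111·0.111·0.111 = 0.0013676.
Bayes: P(H|data) = 0.222·0.57386 / (0.222·0.57386 + 0.778·0.0013676) = 0.12740/0.12846 = 0.9917.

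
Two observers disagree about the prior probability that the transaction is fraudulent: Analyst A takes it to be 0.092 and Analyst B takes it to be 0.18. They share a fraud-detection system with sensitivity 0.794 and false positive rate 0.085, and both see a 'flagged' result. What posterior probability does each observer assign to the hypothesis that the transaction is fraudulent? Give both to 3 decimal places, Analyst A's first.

P('+'|H) = 0.794, P('+'|¬H) = 0.085.
Analyst A: numerator 0.794·0.092 = 0.073048; evidence = 0.073048+0.085·0.908 = 0.15023; posterior = 0.486.
Analyst B: numerator 0.794·0.18 = 0.14292; evidence = 0.14292+0.085·0.82 = 0.21262; posterior = 0.672.

Analyst A: 0.486; Analyst B: 0.672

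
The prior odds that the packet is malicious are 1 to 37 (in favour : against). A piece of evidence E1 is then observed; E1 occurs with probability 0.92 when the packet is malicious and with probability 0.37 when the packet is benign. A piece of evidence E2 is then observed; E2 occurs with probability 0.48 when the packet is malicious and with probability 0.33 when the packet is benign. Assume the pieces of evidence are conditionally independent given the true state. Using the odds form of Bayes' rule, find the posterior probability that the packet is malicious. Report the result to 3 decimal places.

Posterior probability ≈ 0.089

Prior odds = 1/37 = 0.027027.
Likelihood ratio for E1 = 0.92/0.37 = 2.4865.
Likelihood ratio for E2 = 0.48/0.33 = 1.4545.
Posterior odds = prior odds × LR₁ × LR₂ = 0.097749.
Posterior probability = odds/(1+odds) = 0.097749/1.0977 = 0.089.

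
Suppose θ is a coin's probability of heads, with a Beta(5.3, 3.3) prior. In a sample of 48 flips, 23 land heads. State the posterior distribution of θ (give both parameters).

Posterior: Beta(28.3, 28.3)

The binomial likelihood is conjugate to the Beta prior: with 23 successes and 25 failures, the posterior is Beta(5.3+23, 3.3+25) = Beta(28.3, 28.3).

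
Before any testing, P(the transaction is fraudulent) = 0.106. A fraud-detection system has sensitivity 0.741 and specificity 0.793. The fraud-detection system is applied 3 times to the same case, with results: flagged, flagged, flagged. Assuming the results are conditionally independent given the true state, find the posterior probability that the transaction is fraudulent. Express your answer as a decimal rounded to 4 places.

Let H be the event that the transaction is fraudulent; start with P(H) = 0.106. P('flagged'|H) = 0.741, P('flagged'|¬H) = 0.207.
Update on result 1 ('flagged'): P(H) ← 0.741·0.1060 / (0.741·0.1060 + 0.207·0.8940) = 0.078546/0.26360 = 0.2980.
Update on result 2 ('flagged'): P(H) ← 0.741·0.2980 / (0.741·0.2980 + 0.207·0.7020) = 0.22080/0.36612 = 0.6031.
Update on result 3 ('flagged'): P(H) ← 0.741·0.6031 / (0.741·0.6031 + 0.207·0.3969) = 0.44688/0.52904 = 0.8447.

Posterior P(H) ≈ 0.8447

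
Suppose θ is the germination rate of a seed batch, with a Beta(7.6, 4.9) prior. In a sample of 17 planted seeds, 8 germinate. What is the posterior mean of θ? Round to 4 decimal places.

Posterior mean ≈ 0.5288

Observing 8 successes and 9 failures updates Beta(7.6, 4.9) by adding the success and failure counts to the two shape parameters: α = 7.6+8 = 15.6, β = 4.9+9 = 13.9.
Posterior mean = α/(α+β) = 15.6/29.5 = 0.5288.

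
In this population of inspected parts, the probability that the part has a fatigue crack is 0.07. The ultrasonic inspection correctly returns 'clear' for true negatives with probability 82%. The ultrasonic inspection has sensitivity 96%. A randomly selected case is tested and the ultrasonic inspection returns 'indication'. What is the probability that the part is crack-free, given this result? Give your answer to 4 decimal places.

Write H for 'the part has a fatigue crack'. Prior odds H:¬H = 0.07/0.93 = 0.075269. For the 'indication' outcome, the likelihood ratio is 0.96/0.18 = 5.3333.
Posterior odds = 0.075269 × 5.3333 = 0.40143, so P(H|E) = 0.40143/(1+0.40143) = 0.2864. Then P(¬H|E) = 1 − 0.2864 = 0.7136.

P(¬H | E) ≈ 0.7136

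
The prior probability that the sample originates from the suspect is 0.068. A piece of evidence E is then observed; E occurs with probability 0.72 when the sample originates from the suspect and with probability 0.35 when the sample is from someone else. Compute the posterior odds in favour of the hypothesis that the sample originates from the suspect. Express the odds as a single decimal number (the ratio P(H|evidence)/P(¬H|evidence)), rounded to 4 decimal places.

Posterior odds ≈ 0.1501

Prior odds = 0.068/(1−0.068) = 0.072961.
Likelihood ratio for E = 0.72/0.35 = 2.0571.
Posterior odds = prior odds × LR = 0.15009.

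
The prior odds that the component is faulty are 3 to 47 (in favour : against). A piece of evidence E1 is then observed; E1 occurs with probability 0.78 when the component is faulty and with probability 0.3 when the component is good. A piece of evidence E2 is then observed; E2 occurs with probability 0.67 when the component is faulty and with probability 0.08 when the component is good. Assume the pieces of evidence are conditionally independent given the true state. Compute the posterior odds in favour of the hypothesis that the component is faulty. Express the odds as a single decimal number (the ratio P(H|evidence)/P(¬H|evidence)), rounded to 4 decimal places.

Posterior odds ≈ 1.3899

Prior odds = 3/47 = 0.063830. In log-odds, ln(0.063830) = -2.7515.
Add log likelihood ratios: ln(2.6000) + ln(8.3750) = 3.0808.
Posterior log-odds = 0.32923, so posterior odds = exp(0.32923) = 1.3899.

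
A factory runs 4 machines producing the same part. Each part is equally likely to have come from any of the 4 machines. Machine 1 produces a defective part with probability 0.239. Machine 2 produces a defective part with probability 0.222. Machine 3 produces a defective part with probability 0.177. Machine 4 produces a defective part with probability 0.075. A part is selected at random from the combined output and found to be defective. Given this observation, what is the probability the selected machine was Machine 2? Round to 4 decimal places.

P(defective|M1) = 0.239; P(defective|M2) = 0.222; P(defective|M3) = 0.177; P(defective|M4) = 0.075.
Prior × likelihood for each source: 0.25·0.239=0.05975, 0.25·0.222=0.05550, 0.25·0.177=0.04425, 0.25·0.075=0.01875. Summing gives P(defective) = 0.17825.
P(Machine 2 | defective) = 0.05550 / 0.17825 = 0.3114.

Posterior probability ≈ 0.3114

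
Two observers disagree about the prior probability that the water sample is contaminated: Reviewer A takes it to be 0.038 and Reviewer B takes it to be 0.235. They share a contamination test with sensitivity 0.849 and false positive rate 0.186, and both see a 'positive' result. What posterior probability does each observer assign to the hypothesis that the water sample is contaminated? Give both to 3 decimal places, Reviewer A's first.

Reviewer A: 0.153; Reviewer B: 0.584

P('+'|H) = 0.849, P('+'|¬H) = 0.186.
Reviewer A: numerator 0.849·0.038 = 0.032262; evidence = 0.032262+0.186·0.962 = 0.21119; posterior = 0.153.
Reviewer B: numerator 0.849·0.235 = 0.19951; evidence = 0.19951+0.186·0.765 = 0.34180; posterior = 0.584.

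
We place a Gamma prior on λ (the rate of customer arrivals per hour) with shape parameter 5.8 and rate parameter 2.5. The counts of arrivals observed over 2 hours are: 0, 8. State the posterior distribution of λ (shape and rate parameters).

Posterior: Gamma(shape=13.8, rate=4.5)

The Poisson likelihood adds the total count to the shape and the number of exposure periods to the rate. Here ∑xᵢ = 8 and n = 2, so shape 5.8→13.8 and rate 2.5→4.5.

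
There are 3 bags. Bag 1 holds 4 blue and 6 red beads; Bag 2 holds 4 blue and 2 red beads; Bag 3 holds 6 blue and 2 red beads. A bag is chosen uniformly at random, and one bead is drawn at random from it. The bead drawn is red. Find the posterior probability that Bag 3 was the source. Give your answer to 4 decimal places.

Posterior probability ≈ 0.2113

P(red|Bag 1) = 0.6; P(red|Bag 2) = 0.3333; P(red|Bag 3) = 0.25.
Prior × likelihood for each source: 0.333333·0.6=0.2000, 0.333333·0.3333=0.1111, 0.333333·0.25=0.08333. Summing gives P(red) = 0.39444.
P(Bag 3 | red) = 0.08333 / 0.39444 = 0.2113.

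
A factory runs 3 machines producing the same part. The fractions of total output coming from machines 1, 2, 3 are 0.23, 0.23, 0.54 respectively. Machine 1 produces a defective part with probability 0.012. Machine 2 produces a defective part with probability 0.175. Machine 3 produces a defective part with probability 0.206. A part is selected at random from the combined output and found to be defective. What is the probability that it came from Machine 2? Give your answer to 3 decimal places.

P(defective|M1) = 0.012; P(defective|M2) = 0.175; P(defective|M3) = 0.206.
Prior × likelihood for each source: 0.23·0.012=0.002760, 0.23·0.175=0.04025, 0.54·0.206=0.1112. Summing gives P(defective) = 0.15425.
P(Machine 2 | defective) = 0.04025 / 0.15425 = 0.261.

Posterior probability ≈ 0.261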